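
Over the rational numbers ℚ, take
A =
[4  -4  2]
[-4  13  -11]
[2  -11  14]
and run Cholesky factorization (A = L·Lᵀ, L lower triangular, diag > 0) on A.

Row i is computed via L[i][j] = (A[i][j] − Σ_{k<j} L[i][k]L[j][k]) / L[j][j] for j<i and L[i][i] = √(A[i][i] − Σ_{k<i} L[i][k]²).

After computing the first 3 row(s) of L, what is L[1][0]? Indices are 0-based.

L[1][0] = -2

Step 1: L[0][0] = √(4) = 2.
  L[1][0] = (-4) / L[0][0] = -2.
Step 2: L[1][1] = √(9) = 3.
  L[2][0] = (2) / L[0][0] = 1.
  L[2][1] = (-9) / L[1][1] = -3.
Step 3: L[2][2] = √(4) = 2.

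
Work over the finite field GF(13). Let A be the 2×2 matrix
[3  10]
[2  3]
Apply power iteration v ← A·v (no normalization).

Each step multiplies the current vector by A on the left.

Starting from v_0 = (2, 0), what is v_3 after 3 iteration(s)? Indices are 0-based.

v_3 = (11, 6)

v_0 = (2, 0).
v_1 = A·v_0 = (6, 4).
v_2 = A·v_1 = (6, 11).
v_3 = A·v_2 = (11, 6).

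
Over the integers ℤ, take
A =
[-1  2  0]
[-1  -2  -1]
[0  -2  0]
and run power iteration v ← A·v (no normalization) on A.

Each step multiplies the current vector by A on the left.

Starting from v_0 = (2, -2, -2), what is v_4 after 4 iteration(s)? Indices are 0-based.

v_0 = (2, -2, -2).
v_1 = A·v_0 = (-6, 4, 4).
v_2 = A·v_1 = (14, -6, -8).
v_3 = A·v_2 = (-26, 6, 12).
v_4 = A·v_3 = (38, 2, -12).

v_4 = (38, 2, -12)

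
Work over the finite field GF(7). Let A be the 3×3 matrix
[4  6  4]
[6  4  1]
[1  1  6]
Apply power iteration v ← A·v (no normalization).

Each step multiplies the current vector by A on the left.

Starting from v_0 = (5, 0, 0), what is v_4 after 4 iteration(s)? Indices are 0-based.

v_0 = (5, 0, 0).
v_1 = A·v_0 = (6, 2, 5).
v_2 = A·v_1 = (0, 0, 3).
v_3 = A·v_2 = (5, 3, 4).
v_4 = A·v_3 = (5, 4, 4).

v_4 = (5, 4, 4)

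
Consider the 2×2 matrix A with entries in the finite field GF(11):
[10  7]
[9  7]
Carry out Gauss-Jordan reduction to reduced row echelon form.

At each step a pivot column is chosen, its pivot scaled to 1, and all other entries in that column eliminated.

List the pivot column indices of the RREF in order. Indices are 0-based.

pivot columns: 0, 1

[1] R0 /= 10  ⇒  (1, 4)
     R1 -= 9·R0  ⇒  (0, 4)
[2] R1 /= 4  ⇒  (0, 1)
     R0 -= 4·R1  ⇒  (1, 0)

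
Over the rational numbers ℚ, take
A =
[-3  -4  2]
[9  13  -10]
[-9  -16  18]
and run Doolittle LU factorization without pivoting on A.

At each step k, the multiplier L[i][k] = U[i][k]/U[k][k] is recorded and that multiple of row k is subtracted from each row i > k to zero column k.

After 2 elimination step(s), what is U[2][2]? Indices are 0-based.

k=0: U[0][0]=-3
  eliminate (1,0): mult=-3, new row 1: (0, 1, -4); set L[1][0]=-3
  eliminate (2,0): mult=3, new row 2: (0, -4, 12); set L[2][0]=3
k=1: U[1][1]=1
  eliminate (2,1): mult=-4, new row 2: (0, 0, -4); set L[2][1]=-4

U[2][2] = -4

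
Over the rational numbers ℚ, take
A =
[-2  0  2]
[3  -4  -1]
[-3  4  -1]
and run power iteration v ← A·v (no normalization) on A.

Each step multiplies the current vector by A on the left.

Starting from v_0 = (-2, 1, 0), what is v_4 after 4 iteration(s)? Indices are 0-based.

v_4 = (684, -358, -30)

v_0 = (-2, 1, 0).
v_1 = A·v_0 = (4, -10, 10).
v_2 = A·v_1 = (12, 42, -62).
v_3 = A·v_2 = (-148, -70, 194).
v_4 = A·v_3 = (684, -358, -30).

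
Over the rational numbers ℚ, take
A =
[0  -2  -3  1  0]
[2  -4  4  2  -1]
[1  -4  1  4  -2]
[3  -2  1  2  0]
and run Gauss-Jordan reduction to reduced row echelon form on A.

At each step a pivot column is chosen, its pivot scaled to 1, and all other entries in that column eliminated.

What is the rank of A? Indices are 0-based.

step 1: exchange rows 0,1
step 1: normalize row 0 (÷2) = (1, -2, 2, 1, -1/2)
  row 2: subtract 1×row0 = (0, -2, -1, 3, -3/2)
  row 3: subtract 3×row0 = (0, 4, -5, -1, 3/2)
step 2: normalize row 1 (÷-2) = (0, 1, 3/2, -1/2, 0)
  row 0: subtract -2×row1 = (1, 0, 5, 0, -1/2)
  row 2: subtract -2×row1 = (0, 0, 2, 2, -3/2)
  row 3: subtract 4×row1 = (0, 0, -11, 1, 3/2)
step 3: normalize row 2 (÷2) = (0, 0, 1, 1, -3/4)
  row 0: subtract 5×row2 = (1, 0, 0, -5, 13/4)
  row 1: subtract 3/2×row2 = (0, 1, 0, -2, 9/8)
  row 3: subtract -11×row2 = (0, 0, 0, 12, -27/4)
step 4: normalize row 3 (÷12) = (0, 0, 0, 1, -9/16)
  row 0: subtract -5×row3 = (1, 0, 0, 0, 7/16)
  row 1: subtract -2×row3 = (0, 1, 0, 0, 0)
  row 2: subtract 1×row3 = (0, 0, 1, 0, -3/16)

rank = 4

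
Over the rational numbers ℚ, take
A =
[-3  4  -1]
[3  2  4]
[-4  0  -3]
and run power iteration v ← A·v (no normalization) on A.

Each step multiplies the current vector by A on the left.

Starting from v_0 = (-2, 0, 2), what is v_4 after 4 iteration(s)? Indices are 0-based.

v_0 = (-2, 0, 2).
v_1 = A·v_0 = (4, 2, 2).
v_2 = A·v_1 = (-6, 24, -22).
v_3 = A·v_2 = (136, -58, 90).
v_4 = A·v_3 = (-730, 652, -814).

v_4 = (-730, 652, -814)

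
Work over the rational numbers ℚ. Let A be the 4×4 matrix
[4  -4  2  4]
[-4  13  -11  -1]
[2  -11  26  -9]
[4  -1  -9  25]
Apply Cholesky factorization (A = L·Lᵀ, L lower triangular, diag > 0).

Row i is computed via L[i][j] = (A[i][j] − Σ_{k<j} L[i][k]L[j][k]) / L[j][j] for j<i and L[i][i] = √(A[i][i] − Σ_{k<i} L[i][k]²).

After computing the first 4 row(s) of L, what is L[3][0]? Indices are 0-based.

L[3][0] = 2

Step 1: L[0][0] = √(4) = 2.
  L[1][0] = (-4) / L[0][0] = -2.
Step 2: L[1][1] = √(9) = 3.
  L[2][0] = (2) / L[0][0] = 1.
  L[2][1] = (-9) / L[1][1] = -3.
Step 3: L[2][2] = √(16) = 4.
  L[3][0] = (4) / L[0][0] = 2.
  L[3][1] = (3) / L[1][1] = 1.
  L[3][2] = (-8) / L[2][2] = -2.
Step 4: L[3][3] = √(16) = 4.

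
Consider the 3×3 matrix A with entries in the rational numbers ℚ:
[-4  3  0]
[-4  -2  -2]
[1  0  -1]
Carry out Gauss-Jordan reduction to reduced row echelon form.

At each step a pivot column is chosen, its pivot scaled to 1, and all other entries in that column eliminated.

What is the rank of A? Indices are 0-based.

pivot(0,0)=-4: scale R0 → (1, -3/4, 0)
  clear (1,0): R1 −= (-4)R0 → (0, -5, -2)
  clear (2,0): R2 −= (1)R0 → (0, 3/4, -1)
pivot(1,1)=-5: scale R1 → (0, 1, 2/5)
  clear (0,1): R0 −= (-3/4)R1 → (1, 0, 3/10)
  clear (2,1): R2 −= (3/4)R1 → (0, 0, -13/10)
pivot(2,2)=-13/10: scale R2 → (0, 0, 1)
  clear (0,2): R0 −= (3/10)R2 → (1, 0, 0)
  clear (1,2): R1 −= (2/5)R2 → (0, 1, 0)

rank = 3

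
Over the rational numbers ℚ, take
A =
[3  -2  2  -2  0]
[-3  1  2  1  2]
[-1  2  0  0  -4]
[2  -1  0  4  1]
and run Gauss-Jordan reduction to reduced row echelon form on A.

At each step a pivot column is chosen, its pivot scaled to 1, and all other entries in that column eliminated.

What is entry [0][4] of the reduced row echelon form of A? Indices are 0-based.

[1] R0 /= 3  ⇒  (1, -2/3, 2/3, -2/3, 0)
     R1 -= -3·R0  ⇒  (0, -1, 4, -1, 2)
     R2 -= -1·R0  ⇒  (0, 4/3, 2/3, -2/3, -4)
     R3 -= 2·R0  ⇒  (0, 1/3, -4/3, 16/3, 1)
[2] R1 /= -1  ⇒  (0, 1, -4, 1, -2)
     R0 -= -2/3·R1  ⇒  (1, 0, -2, 0, -4/3)
     R2 -= 4/3·R1  ⇒  (0, 0, 6, -2, -4/3)
     R3 -= 1/3·R1  ⇒  (0, 0, 0, 5, 5/3)
[3] R2 /= 6  ⇒  (0, 0, 1, -1/3, -2/9)
     R0 -= -2·R2  ⇒  (1, 0, 0, -2/3, -16/9)
     R1 -= -4·R2  ⇒  (0, 1, 0, -1/3, -26/9)
[4] R3 /= 5  ⇒  (0, 0, 0, 1, 1/3)
     R0 -= -2/3·R3  ⇒  (1, 0, 0, 0, -14/9)
     R1 -= -1/3·R3  ⇒  (0, 1, 0, 0, -25/9)
     R2 -= -1/3·R3  ⇒  (0, 0, 1, 0, -1/9)

M[0][4] = -14/9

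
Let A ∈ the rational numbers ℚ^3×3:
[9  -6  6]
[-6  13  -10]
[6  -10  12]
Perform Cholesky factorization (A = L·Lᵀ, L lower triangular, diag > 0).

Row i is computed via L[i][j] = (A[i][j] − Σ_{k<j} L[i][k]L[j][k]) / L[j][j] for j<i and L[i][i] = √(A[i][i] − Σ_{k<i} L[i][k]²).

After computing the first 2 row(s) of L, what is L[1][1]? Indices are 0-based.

Step 1: L[0][0] = √(9) = 3.
  L[1][0] = (-6) / L[0][0] = -2.
Step 2: L[1][1] = √(9) = 3.

L[1][1] = 3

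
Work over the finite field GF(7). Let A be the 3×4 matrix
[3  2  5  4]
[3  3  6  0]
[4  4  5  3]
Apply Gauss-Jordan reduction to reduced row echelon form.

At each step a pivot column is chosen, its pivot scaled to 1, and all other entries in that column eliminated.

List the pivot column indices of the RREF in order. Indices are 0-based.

pivot columns: 0, 1, 2

[1] R0 /= 3  ⇒  (1, 3, 4, 6)
     R1 -= 3·R0  ⇒  (0, 1, 1, 3)
     R2 -= 4·R0  ⇒  (0, 6, 3, 0)
[2] R1 /= 1  ⇒  (0, 1, 1, 3)
     R0 -= 3·R1  ⇒  (1, 0, 1, 4)
     R2 -= 6·R1  ⇒  (0, 0, 4, 3)
[3] R2 /= 4  ⇒  (0, 0, 1, 6)
     R0 -= 1·R2  ⇒  (1, 0, 0, 5)
     R1 -= 1·R2  ⇒  (0, 1, 0, 4)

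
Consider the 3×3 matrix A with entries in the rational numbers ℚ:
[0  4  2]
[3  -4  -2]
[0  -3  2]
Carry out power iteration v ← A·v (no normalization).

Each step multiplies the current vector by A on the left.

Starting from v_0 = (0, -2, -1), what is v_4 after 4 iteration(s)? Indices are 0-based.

v_0 = (0, -2, -1).
v_1 = A·v_0 = (-10, 10, 4).
v_2 = A·v_1 = (48, -78, -22).
v_3 = A·v_2 = (-356, 500, 190).
v_4 = A·v_3 = (2380, -3448, -1120).

v_4 = (2380, -3448, -1120)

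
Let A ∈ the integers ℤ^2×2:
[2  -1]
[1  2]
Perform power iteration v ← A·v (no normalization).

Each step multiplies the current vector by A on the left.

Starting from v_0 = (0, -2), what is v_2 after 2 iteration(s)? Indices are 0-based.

v_0 = (0, -2).
v_1 = A·v_0 = (2, -4).
v_2 = A·v_1 = (8, -6).

v_2 = (8, -6)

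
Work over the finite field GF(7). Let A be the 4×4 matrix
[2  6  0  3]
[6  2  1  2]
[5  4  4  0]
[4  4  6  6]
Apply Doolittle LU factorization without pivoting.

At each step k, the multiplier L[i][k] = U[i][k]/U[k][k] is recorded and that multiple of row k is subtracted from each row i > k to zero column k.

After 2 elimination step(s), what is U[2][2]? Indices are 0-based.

U[2][2] = 2

Step 1: pivot at (0,0) is 2.
  row1 ← row1 − (3)·row0  ⇒  L[1][0]=3, U row1=(0, 5, 1, 0)
  row2 ← row2 − (6)·row0  ⇒  L[2][0]=6, U row2=(0, 3, 4, 3)
  row3 ← row3 − (2)·row0  ⇒  L[3][0]=2, U row3=(0, 6, 6, 0)
Step 2: pivot at (1,1) is 5.
  row2 ← row2 − (2)·row1  ⇒  L[2][1]=2, U row2=(0, 0, 2, 3)
  row3 ← row3 − (4)·row1  ⇒  L[3][1]=4, U row3=(0, 0, 2, 0)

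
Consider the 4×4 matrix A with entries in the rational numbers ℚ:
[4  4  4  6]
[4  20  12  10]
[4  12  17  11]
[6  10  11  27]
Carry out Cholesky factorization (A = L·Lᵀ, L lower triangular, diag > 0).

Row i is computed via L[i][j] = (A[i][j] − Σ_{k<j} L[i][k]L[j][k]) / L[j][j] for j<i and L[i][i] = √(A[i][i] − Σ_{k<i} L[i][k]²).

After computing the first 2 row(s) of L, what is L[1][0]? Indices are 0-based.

L[1][0] = 2

Step 1: L[0][0] = √(4) = 2.
  L[1][0] = (4) / L[0][0] = 2.
Step 2: L[1][1] = √(16) = 4.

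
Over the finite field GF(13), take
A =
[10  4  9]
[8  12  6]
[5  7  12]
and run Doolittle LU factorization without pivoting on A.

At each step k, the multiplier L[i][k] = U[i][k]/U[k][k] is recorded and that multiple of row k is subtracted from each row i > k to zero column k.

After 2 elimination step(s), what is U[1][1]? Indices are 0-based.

U[1][1] = 1

[col 0] pivot 10
  R1 -= 6*R0 → (0, 1, 4)  (L[1][0] := 6)
  R2 -= 7*R0 → (0, 5, 1)  (L[2][0] := 7)
[col 1] pivot 1
  R2 -= 5*R1 → (0, 0, 7)  (L[2][1] := 5)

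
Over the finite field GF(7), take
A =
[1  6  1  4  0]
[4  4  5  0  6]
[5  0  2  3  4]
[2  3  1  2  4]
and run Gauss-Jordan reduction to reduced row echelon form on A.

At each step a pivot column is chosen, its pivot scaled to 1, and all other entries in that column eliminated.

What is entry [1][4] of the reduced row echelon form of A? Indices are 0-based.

M[1][4] = 3

[1] R0 /= 1  ⇒  (1, 6, 1, 4, 0)
     R1 -= 4·R0  ⇒  (0, 1, 1, 5, 6)
     R2 -= 5·R0  ⇒  (0, 5, 4, 4, 4)
     R3 -= 2·R0  ⇒  (0, 5, 6, 1, 4)
[2] R1 /= 1  ⇒  (0, 1, 1, 5, 6)
     R0 -= 6·R1  ⇒  (1, 0, 2, 2, 6)
     R2 -= 5·R1  ⇒  (0, 0, 6, 0, 2)
     R3 -= 5·R1  ⇒  (0, 0, 1, 4, 2)
[3] R2 /= 6  ⇒  (0, 0, 1, 0, 5)
     R0 -= 2·R2  ⇒  (1, 0, 0, 2, 3)
     R1 -= 1·R2  ⇒  (0, 1, 0, 5, 1)
     R3 -= 1·R2  ⇒  (0, 0, 0, 4, 4)
[4] R3 /= 4  ⇒  (0, 0, 0, 1, 1)
     R0 -= 2·R3  ⇒  (1, 0, 0, 0, 1)
     R1 -= 5·R3  ⇒  (0, 1, 0, 0, 3)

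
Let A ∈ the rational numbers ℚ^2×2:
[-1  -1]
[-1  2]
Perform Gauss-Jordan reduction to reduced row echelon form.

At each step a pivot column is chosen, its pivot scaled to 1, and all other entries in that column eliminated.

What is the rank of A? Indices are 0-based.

pivot(0,0)=-1: scale R0 → (1, 1)
  clear (1,0): R1 −= (-1)R0 → (0, 3)
pivot(1,1)=3: scale R1 → (0, 1)
  clear (0,1): R0 −= (1)R1 → (1, 0)

rank = 2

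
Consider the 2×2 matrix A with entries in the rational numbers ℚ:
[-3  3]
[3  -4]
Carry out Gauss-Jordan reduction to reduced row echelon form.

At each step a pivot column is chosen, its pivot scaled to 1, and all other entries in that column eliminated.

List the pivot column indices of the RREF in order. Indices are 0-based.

[1] R0 /= -3  ⇒  (1, -1)
     R1 -= 3·R0  ⇒  (0, -1)
[2] R1 /= -1  ⇒  (0, 1)
     R0 -= -1·R1  ⇒  (1, 0)

pivot columns: 0, 1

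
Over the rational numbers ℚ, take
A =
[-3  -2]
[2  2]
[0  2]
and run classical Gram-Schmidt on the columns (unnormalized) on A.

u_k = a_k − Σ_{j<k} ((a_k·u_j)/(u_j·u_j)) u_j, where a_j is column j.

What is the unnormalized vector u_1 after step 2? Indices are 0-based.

u_1 = (4/13, 6/13, 2)

Step 1: u_0 = a_0 = (-3, 2, 0).
Step 2: u_1 = a_1 − (10/13)·u_0 = (4/13, 6/13, 2).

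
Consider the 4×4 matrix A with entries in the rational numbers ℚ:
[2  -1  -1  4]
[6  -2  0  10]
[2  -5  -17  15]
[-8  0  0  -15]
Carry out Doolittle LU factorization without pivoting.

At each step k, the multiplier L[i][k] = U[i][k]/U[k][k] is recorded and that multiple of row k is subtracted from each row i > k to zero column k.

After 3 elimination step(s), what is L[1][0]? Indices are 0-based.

Step 1: pivot at (0,0) is 2.
  row1 ← row1 − (3)·row0  ⇒  L[1][0]=3, U row1=(0, 1, 3, -2)
  row2 ← row2 − (1)·row0  ⇒  L[2][0]=1, U row2=(0, -4, -16, 11)
  row3 ← row3 − (-4)·row0  ⇒  L[3][0]=-4, U row3=(0, -4, -4, 1)
Step 2: pivot at (1,1) is 1.
  row2 ← row2 − (-4)·row1  ⇒  L[2][1]=-4, U row2=(0, 0, -4, 3)
  row3 ← row3 − (-4)·row1  ⇒  L[3][1]=-4, U row3=(0, 0, 8, -7)
Step 3: pivot at (2,2) is -4.
  row3 ← row3 − (-2)·row2  ⇒  L[3][2]=-2, U row3=(0, 0, 0, -1)

L[1][0] = 3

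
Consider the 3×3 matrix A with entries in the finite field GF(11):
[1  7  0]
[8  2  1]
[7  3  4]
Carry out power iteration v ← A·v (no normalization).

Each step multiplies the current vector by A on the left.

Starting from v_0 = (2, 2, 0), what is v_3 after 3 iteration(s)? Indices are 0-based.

v_0 = (2, 2, 0).
v_1 = A·v_0 = (5, 9, 9).
v_2 = A·v_1 = (2, 1, 10).
v_3 = A·v_2 = (9, 6, 2).

v_3 = (9, 6, 2)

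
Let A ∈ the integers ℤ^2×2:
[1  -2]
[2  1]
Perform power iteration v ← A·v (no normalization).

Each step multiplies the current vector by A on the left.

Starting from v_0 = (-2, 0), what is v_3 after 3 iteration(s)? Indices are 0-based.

v_3 = (22, 4)

v_0 = (-2, 0).
v_1 = A·v_0 = (-2, -4).
v_2 = A·v_1 = (6, -8).
v_3 = A·v_2 = (22, 4).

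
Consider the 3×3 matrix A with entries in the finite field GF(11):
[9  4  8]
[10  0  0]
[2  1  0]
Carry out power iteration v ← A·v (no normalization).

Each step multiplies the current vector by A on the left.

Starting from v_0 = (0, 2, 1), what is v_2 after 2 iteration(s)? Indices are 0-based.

v_0 = (0, 2, 1).
v_1 = A·v_0 = (5, 0, 2).
v_2 = A·v_1 = (6, 6, 10).

v_2 = (6, 6, 10)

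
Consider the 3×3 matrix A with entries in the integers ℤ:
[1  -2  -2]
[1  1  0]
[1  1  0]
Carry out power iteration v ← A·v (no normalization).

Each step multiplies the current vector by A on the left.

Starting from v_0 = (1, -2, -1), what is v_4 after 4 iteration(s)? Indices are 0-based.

v_0 = (1, -2, -1).
v_1 = A·v_0 = (7, -1, -1).
v_2 = A·v_1 = (11, 6, 6).
v_3 = A·v_2 = (-13, 17, 17).
v_4 = A·v_3 = (-81, 4, 4).

v_4 = (-81, 4, 4)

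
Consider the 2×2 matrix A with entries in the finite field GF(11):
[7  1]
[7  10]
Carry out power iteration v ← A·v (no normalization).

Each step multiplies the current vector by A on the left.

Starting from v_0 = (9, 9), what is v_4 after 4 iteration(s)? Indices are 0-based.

v_4 = (2, 9)

v_0 = (9, 9).
v_1 = A·v_0 = (6, 10).
v_2 = A·v_1 = (8, 10).
v_3 = A·v_2 = (0, 2).
v_4 = A·v_3 = (2, 9).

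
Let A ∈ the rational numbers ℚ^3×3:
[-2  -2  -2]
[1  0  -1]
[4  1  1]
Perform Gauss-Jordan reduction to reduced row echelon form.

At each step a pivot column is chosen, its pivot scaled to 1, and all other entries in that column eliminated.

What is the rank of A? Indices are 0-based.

[1] R0 /= -2  ⇒  (1, 1, 1)
     R1 -= 1·R0  ⇒  (0, -1, -2)
     R2 -= 4·R0  ⇒  (0, -3, -3)
[2] R1 /= -1  ⇒  (0, 1, 2)
     R0 -= 1·R1  ⇒  (1, 0, -1)
     R2 -= -3·R1  ⇒  (0, 0, 3)
[3] R2 /= 3  ⇒  (0, 0, 1)
     R0 -= -1·R2  ⇒  (1, 0, 0)
     R1 -= 2·R2  ⇒  (0, 1, 0)

rank = 3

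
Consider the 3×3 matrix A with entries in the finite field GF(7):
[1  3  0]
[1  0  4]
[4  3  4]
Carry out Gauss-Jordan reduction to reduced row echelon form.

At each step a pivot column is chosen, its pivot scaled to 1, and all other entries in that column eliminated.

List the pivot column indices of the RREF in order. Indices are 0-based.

pivot columns: 0, 1, 2

pivot(0,0)=1: scale R0 → (1, 3, 0)
  clear (1,0): R1 −= (1)R0 → (0, 4, 4)
  clear (2,0): R2 −= (4)R0 → (0, 5, 4)
pivot(1,1)=4: scale R1 → (0, 1, 1)
  clear (0,1): R0 −= (3)R1 → (1, 0, 4)
  clear (2,1): R2 −= (5)R1 → (0, 0, 6)
pivot(2,2)=6: scale R2 → (0, 0, 1)
  clear (0,2): R0 −= (4)R2 → (1, 0, 0)
  clear (1,2): R1 −= (1)R2 → (0, 1, 0)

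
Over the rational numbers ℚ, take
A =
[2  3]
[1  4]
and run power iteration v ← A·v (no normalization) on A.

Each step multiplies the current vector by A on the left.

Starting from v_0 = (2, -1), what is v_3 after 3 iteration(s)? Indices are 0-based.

v_3 = (-29, -32)

v_0 = (2, -1).
v_1 = A·v_0 = (1, -2).
v_2 = A·v_1 = (-4, -7).
v_3 = A·v_2 = (-29, -32).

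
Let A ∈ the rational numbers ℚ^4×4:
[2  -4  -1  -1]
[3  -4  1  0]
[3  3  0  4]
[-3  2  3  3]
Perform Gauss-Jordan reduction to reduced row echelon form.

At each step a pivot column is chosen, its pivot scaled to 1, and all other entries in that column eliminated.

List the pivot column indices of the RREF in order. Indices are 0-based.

pivot columns: 0, 1, 2, 3

pivot(0,0)=2: scale R0 → (1, -2, -1/2, -1/2)
  clear (1,0): R1 −= (3)R0 → (0, 2, 5/2, 3/2)
  clear (2,0): R2 −= (3)R0 → (0, 9, 3/2, 11/2)
  clear (3,0): R3 −= (-3)R0 → (0, -4, 3/2, 3/2)
pivot(1,1)=2: scale R1 → (0, 1, 5/4, 3/4)
  clear (0,1): R0 −= (-2)R1 → (1, 0, 2, 1)
  clear (2,1): R2 −= (9)R1 → (0, 0, -39/4, -5/4)
  clear (3,1): R3 −= (-4)R1 → (0, 0, 13/2, 9/2)
pivot(2,2)=-39/4: scale R2 → (0, 0, 1, 5/39)
  clear (0,2): R0 −= (2)R2 → (1, 0, 0, 29/39)
  clear (1,2): R1 −= (5/4)R2 → (0, 1, 0, 23/39)
  clear (3,2): R3 −= (13/2)R2 → (0, 0, 0, 11/3)
pivot(3,3)=11/3: scale R3 → (0, 0, 0, 1)
  clear (0,3): R0 −= (29/39)R3 → (1, 0, 0, 0)
  clear (1,3): R1 −= (23/39)R3 → (0, 1, 0, 0)
  clear (2,3): R2 −= (5/39)R3 → (0, 0, 1, 0)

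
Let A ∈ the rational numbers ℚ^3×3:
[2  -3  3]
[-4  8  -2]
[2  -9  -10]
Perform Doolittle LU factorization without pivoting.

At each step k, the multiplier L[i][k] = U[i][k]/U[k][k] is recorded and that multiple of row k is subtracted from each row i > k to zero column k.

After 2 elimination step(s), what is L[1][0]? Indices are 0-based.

k=0: U[0][0]=2
  eliminate (1,0): mult=-2, new row 1: (0, 2, 4); set L[1][0]=-2
  eliminate (2,0): mult=1, new row 2: (0, -6, -13); set L[2][0]=1
k=1: U[1][1]=2
  eliminate (2,1): mult=-3, new row 2: (0, 0, -1); set L[2][1]=-3

L[1][0] = -2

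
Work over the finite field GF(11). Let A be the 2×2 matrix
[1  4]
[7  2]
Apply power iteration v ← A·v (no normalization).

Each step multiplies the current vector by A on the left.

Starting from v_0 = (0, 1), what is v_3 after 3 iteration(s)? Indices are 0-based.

v_3 = (8, 5)

v_0 = (0, 1).
v_1 = A·v_0 = (4, 2).
v_2 = A·v_1 = (1, 10).
v_3 = A·v_2 = (8, 5).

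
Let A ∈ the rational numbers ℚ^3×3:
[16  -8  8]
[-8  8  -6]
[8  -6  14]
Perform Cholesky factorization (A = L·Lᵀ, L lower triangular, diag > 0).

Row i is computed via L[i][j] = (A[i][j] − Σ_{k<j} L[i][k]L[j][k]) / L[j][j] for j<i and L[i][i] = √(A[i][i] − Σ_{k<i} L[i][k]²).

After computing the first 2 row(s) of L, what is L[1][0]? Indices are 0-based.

Step 1: L[0][0] = √(16) = 4.
  L[1][0] = (-8) / L[0][0] = -2.
Step 2: L[1][1] = √(4) = 2.

L[1][0] = -2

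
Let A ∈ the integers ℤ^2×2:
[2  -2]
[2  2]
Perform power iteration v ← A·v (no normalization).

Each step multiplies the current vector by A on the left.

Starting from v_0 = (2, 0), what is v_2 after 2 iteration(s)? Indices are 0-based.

v_2 = (0, 16)

v_0 = (2, 0).
v_1 = A·v_0 = (4, 4).
v_2 = A·v_1 = (0, 16).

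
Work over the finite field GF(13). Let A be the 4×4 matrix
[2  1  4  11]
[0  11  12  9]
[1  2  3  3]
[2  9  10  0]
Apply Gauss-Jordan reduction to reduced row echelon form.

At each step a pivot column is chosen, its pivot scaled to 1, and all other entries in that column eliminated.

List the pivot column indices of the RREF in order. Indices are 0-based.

step 1: normalize row 0 (÷2) = (1, 7, 2, 12)
  row 2: subtract 1×row0 = (0, 8, 1, 4)
  row 3: subtract 2×row0 = (0, 8, 6, 2)
step 2: normalize row 1 (÷11) = (0, 1, 7, 2)
  row 0: subtract 7×row1 = (1, 0, 5, 11)
  row 2: subtract 8×row1 = (0, 0, 10, 1)
  row 3: subtract 8×row1 = (0, 0, 2, 12)
step 3: normalize row 2 (÷10) = (0, 0, 1, 4)
  row 0: subtract 5×row2 = (1, 0, 0, 4)
  row 1: subtract 7×row2 = (0, 1, 0, 0)
  row 3: subtract 2×row2 = (0, 0, 0, 4)
step 4: normalize row 3 (÷4) = (0, 0, 0, 1)
  row 0: subtract 4×row3 = (1, 0, 0, 0)
  row 2: subtract 4×row3 = (0, 0, 1, 0)

pivot columns: 0, 1, 2, 3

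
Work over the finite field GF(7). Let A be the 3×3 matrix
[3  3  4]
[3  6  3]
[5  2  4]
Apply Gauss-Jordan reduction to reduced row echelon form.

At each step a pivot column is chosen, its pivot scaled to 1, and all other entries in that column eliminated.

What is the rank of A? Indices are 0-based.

rank = 3

pivot(0,0)=3: scale R0 → (1, 1, 6)
  clear (1,0): R1 −= (3)R0 → (0, 3, 6)
  clear (2,0): R2 −= (5)R0 → (0, 4, 2)
pivot(1,1)=3: scale R1 → (0, 1, 2)
  clear (0,1): R0 −= (1)R1 → (1, 0, 4)
  clear (2,1): R2 −= (4)R1 → (0, 0, 1)
pivot(2,2)=1: scale R2 → (0, 0, 1)
  clear (0,2): R0 −= (4)R2 → (1, 0, 0)
  clear (1,2): R1 −= (2)R2 → (0, 1, 0)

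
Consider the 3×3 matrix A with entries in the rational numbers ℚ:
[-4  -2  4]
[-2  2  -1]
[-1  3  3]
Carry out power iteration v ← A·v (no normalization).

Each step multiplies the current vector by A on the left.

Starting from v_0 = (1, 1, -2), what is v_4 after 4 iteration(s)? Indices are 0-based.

v_0 = (1, 1, -2).
v_1 = A·v_0 = (-14, 2, -4).
v_2 = A·v_1 = (36, 36, 8).
v_3 = A·v_2 = (-184, -8, 96).
v_4 = A·v_3 = (1136, 256, 448).

v_4 = (1136, 256, 448)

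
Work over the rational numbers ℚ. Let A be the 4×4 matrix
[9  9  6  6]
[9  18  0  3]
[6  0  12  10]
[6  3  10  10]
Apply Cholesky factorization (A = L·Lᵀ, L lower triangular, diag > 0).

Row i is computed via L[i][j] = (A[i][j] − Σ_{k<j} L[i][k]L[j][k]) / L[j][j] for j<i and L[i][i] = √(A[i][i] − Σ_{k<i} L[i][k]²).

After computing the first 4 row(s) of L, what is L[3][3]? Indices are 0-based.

Step 1: L[0][0] = √(9) = 3.
  L[1][0] = (9) / L[0][0] = 3.
Step 2: L[1][1] = √(9) = 3.
  L[2][0] = (6) / L[0][0] = 2.
  L[2][1] = (-6) / L[1][1] = -2.
Step 3: L[2][2] = √(4) = 2.
  L[3][0] = (6) / L[0][0] = 2.
  L[3][1] = (-3) / L[1][1] = -1.
  L[3][2] = (4) / L[2][2] = 2.
Step 4: L[3][3] = √(1) = 1.

L[3][3] = 1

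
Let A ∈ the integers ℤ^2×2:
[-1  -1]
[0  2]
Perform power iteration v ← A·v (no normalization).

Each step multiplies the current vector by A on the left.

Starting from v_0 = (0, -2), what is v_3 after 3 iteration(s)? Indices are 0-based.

v_3 = (6, -16)

v_0 = (0, -2).
v_1 = A·v_0 = (2, -4).
v_2 = A·v_1 = (2, -8).
v_3 = A·v_2 = (6, -16).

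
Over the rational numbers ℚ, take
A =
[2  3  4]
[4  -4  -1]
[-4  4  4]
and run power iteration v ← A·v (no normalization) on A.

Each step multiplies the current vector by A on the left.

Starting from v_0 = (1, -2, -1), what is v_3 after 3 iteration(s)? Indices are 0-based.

v_0 = (1, -2, -1).
v_1 = A·v_0 = (-8, 13, -16).
v_2 = A·v_1 = (-41, -68, 20).
v_3 = A·v_2 = (-206, 88, -28).

v_3 = (-206, 88, -28)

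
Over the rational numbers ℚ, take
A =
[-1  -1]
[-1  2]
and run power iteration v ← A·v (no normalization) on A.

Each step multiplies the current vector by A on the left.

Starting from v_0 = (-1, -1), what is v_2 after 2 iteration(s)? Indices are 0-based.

v_2 = (-1, -4)

v_0 = (-1, -1).
v_1 = A·v_0 = (2, -1).
v_2 = A·v_1 = (-1, -4).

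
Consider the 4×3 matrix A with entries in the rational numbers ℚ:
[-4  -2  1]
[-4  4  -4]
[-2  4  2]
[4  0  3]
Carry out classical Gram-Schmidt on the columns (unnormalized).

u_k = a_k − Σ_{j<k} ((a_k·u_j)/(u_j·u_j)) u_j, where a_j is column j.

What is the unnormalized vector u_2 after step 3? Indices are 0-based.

Step 1: u_0 = a_0 = (-4, -4, -2, 4).
Step 2: u_1 = a_1 − (-4/13)·u_0 = (-42/13, 36/13, 44/13, 16/13).
Step 3: u_2 = a_2 − (5/13)·u_0 − (-25/202)·u_1 = (216/101, -214/101, 322/101, 163/101).

u_2 = (216/101, -214/101, 322/101, 163/101)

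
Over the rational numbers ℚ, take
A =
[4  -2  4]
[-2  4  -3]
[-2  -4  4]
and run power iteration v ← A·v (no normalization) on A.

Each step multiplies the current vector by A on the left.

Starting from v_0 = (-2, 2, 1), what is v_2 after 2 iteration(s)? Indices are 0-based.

v_2 = (-50, 52, -20)

v_0 = (-2, 2, 1).
v_1 = A·v_0 = (-8, 9, 0).
v_2 = A·v_1 = (-50, 52, -20).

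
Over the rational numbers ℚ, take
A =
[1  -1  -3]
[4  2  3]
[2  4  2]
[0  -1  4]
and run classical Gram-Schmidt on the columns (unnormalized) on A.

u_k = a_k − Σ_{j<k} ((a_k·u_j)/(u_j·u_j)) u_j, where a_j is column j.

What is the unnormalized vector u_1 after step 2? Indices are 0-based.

u_1 = (-12/7, -6/7, 18/7, -1)

Step 1: u_0 = a_0 = (1, 4, 2, 0).
Step 2: u_1 = a_1 − (5/7)·u_0 = (-12/7, -6/7, 18/7, -1).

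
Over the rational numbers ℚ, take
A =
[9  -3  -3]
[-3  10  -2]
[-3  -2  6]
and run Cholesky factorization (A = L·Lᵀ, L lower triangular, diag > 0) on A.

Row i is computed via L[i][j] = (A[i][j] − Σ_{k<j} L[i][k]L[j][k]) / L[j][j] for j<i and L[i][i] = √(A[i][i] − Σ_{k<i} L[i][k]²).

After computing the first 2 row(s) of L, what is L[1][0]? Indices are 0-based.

Step 1: L[0][0] = √(9) = 3.
  L[1][0] = (-3) / L[0][0] = -1.
Step 2: L[1][1] = √(9) = 3.

L[1][0] = -1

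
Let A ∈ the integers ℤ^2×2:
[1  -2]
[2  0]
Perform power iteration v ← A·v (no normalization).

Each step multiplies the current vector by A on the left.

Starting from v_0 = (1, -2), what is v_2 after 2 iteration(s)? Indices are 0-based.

v_2 = (1, 10)

v_0 = (1, -2).
v_1 = A·v_0 = (5, 2).
v_2 = A·v_1 = (1, 10).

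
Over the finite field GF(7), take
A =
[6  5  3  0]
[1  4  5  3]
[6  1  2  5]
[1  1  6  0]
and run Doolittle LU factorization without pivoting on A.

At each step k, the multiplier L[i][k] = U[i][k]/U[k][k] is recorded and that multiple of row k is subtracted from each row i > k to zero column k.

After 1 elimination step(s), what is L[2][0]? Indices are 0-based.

L[2][0] = 1

Step 1: pivot at (0,0) is 6.
  row1 ← row1 − (6)·row0  ⇒  L[1][0]=6, U row1=(0, 2, 1, 3)
  row2 ← row2 − (1)·row0  ⇒  L[2][0]=1, U row2=(0, 3, 6, 5)
  row3 ← row3 − (6)·row0  ⇒  L[3][0]=6, U row3=(0, 6, 2, 0)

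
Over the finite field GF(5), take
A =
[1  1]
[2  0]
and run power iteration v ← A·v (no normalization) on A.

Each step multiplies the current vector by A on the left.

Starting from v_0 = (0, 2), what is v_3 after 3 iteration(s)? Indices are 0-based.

v_3 = (1, 4)

v_0 = (0, 2).
v_1 = A·v_0 = (2, 0).
v_2 = A·v_1 = (2, 4).
v_3 = A·v_2 = (1, 4).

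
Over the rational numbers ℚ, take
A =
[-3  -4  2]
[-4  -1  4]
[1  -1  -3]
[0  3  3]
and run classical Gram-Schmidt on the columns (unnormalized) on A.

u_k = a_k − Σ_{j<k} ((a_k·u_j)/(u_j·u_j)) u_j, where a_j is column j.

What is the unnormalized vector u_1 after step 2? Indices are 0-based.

u_1 = (-59/26, 17/13, -41/26, 3)

Step 1: u_0 = a_0 = (-3, -4, 1, 0).
Step 2: u_1 = a_1 − (15/26)·u_0 = (-59/26, 17/13, -41/26, 3).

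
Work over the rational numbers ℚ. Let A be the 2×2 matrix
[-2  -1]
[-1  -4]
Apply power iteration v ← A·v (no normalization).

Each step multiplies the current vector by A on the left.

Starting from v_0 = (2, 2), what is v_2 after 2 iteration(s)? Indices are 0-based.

v_2 = (22, 46)

v_0 = (2, 2).
v_1 = A·v_0 = (-6, -10).
v_2 = A·v_1 = (22, 46).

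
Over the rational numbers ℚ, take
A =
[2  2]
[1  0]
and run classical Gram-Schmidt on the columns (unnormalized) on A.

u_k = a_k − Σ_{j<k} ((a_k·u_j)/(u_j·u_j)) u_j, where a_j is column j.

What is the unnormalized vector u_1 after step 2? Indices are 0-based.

u_1 = (2/5, -4/5)

Step 1: u_0 = a_0 = (2, 1).
Step 2: u_1 = a_1 − (4/5)·u_0 = (2/5, -4/5).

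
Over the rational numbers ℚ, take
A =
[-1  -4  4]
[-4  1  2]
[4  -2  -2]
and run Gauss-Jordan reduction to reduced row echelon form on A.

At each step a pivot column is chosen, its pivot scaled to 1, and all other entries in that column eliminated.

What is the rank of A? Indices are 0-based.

rank = 3

pivot(0,0)=-1: scale R0 → (1, 4, -4)
  clear (1,0): R1 −= (-4)R0 → (0, 17, -14)
  clear (2,0): R2 −= (4)R0 → (0, -18, 14)
pivot(1,1)=17: scale R1 → (0, 1, -14/17)
  clear (0,1): R0 −= (4)R1 → (1, 0, -12/17)
  clear (2,1): R2 −= (-18)R1 → (0, 0, -14/17)
pivot(2,2)=-14/17: scale R2 → (0, 0, 1)
  clear (0,2): R0 −= (-12/17)R2 → (1, 0, 0)
  clear (1,2): R1 −= (-14/17)R2 → (0, 1, 0)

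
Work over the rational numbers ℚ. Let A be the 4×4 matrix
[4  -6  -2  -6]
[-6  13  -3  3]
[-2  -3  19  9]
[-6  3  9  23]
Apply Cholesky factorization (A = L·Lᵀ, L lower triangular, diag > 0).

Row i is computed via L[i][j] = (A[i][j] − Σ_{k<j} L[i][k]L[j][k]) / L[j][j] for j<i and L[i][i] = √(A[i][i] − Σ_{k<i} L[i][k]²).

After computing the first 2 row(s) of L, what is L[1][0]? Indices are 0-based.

L[1][0] = -3

Step 1: L[0][0] = √(4) = 2.
  L[1][0] = (-6) / L[0][0] = -3.
Step 2: L[1][1] = √(4) = 2.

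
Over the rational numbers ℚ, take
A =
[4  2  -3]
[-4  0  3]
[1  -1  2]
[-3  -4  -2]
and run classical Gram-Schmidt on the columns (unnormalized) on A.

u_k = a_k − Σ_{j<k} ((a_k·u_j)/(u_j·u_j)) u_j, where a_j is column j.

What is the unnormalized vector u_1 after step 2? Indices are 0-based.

Step 1: u_0 = a_0 = (4, -4, 1, -3).
Step 2: u_1 = a_1 − (19/42)·u_0 = (4/21, 38/21, -61/42, -37/14).

u_1 = (4/21, 38/21, -61/42, -37/14)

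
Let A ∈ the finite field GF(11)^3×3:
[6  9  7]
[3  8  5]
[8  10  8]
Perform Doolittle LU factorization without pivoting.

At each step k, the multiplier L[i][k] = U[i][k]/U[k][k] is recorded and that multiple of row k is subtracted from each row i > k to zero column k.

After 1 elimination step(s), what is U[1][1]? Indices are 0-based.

U[1][1] = 9

[col 0] pivot 6
  R1 -= 6*R0 → (0, 9, 7)  (L[1][0] := 6)
  R2 -= 5*R0 → (0, 9, 6)  (L[2][0] := 5)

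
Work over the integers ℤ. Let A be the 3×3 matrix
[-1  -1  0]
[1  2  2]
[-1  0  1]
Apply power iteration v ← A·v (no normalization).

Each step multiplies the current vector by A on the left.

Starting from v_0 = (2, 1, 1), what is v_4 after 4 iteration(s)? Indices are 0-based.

v_0 = (2, 1, 1).
v_1 = A·v_0 = (-3, 6, -1).
v_2 = A·v_1 = (-3, 7, 2).
v_3 = A·v_2 = (-4, 15, 5).
v_4 = A·v_3 = (-11, 36, 9).

v_4 = (-11, 36, 9)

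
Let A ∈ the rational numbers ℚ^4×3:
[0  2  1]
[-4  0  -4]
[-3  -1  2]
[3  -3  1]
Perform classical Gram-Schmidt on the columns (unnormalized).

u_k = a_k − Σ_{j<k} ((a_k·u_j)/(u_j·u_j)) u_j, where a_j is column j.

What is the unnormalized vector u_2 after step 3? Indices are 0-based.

u_2 = (61/55, -138/55, 337/110, -31/110)

Step 1: u_0 = a_0 = (0, -4, -3, 3).
Step 2: u_1 = a_1 − (-3/17)·u_0 = (2, -12/17, -26/17, -42/17).
Step 3: u_2 = a_2 − (13/34)·u_0 − (-3/55)·u_1 = (61/55, -138/55, 337/110, -31/110).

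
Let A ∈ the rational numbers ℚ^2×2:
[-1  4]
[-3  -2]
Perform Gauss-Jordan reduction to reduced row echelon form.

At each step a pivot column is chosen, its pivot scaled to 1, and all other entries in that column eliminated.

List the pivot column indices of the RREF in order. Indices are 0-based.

[1] R0 /= -1  ⇒  (1, -4)
     R1 -= -3·R0  ⇒  (0, -14)
[2] R1 /= -14  ⇒  (0, 1)
     R0 -= -4·R1  ⇒  (1, 0)

pivot columns: 0, 1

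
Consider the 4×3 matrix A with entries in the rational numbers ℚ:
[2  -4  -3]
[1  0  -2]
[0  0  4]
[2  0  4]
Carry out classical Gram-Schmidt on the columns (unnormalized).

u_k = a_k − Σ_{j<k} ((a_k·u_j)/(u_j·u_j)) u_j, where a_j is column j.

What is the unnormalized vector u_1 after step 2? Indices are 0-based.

u_1 = (-20/9, 8/9, 0, 16/9)

Step 1: u_0 = a_0 = (2, 1, 0, 2).
Step 2: u_1 = a_1 − (-8/9)·u_0 = (-20/9, 8/9, 0, 16/9).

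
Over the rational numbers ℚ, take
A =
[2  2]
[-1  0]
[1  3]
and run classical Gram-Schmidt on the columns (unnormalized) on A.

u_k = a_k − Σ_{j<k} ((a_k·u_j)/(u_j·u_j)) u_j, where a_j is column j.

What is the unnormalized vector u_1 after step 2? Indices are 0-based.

Step 1: u_0 = a_0 = (2, -1, 1).
Step 2: u_1 = a_1 − (7/6)·u_0 = (-1/3, 7/6, 11/6).

u_1 = (-1/3, 7/6, 11/6)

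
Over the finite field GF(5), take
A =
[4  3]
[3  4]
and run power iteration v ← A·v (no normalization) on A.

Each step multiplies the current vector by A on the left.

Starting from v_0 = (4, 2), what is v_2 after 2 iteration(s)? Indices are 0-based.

v_2 = (3, 1)

v_0 = (4, 2).
v_1 = A·v_0 = (2, 0).
v_2 = A·v_1 = (3, 1).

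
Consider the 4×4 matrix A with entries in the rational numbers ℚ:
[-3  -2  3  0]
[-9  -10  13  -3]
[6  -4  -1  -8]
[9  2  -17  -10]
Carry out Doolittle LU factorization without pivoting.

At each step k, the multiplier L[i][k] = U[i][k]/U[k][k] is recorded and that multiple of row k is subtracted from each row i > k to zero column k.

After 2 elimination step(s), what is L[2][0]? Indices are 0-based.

Step 1: pivot at (0,0) is -3.
  row1 ← row1 − (3)·row0  ⇒  L[1][0]=3, U row1=(0, -4, 4, -3)
  row2 ← row2 − (-2)·row0  ⇒  L[2][0]=-2, U row2=(0, -8, 5, -8)
  row3 ← row3 − (-3)·row0  ⇒  L[3][0]=-3, U row3=(0, -4, -8, -10)
Step 2: pivot at (1,1) is -4.
  row2 ← row2 − (2)·row1  ⇒  L[2][1]=2, U row2=(0, 0, -3, -2)
  row3 ← row3 − (1)·row1  ⇒  L[3][1]=1, U row3=(0, 0, -12, -7)

L[2][0] = -2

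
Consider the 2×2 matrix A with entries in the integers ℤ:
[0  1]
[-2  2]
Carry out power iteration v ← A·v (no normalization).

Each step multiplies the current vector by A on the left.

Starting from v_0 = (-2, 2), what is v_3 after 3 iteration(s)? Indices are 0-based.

v_3 = (12, 8)

v_0 = (-2, 2).
v_1 = A·v_0 = (2, 8).
v_2 = A·v_1 = (8, 12).
v_3 = A·v_2 = (12, 8).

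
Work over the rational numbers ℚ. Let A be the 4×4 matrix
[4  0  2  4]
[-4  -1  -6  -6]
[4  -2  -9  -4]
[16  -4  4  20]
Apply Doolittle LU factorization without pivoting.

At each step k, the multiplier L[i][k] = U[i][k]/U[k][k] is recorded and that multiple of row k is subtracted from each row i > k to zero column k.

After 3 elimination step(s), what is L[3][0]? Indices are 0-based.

L[3][0] = 4

Step 1: pivot at (0,0) is 4.
  row1 ← row1 − (-1)·row0  ⇒  L[1][0]=-1, U row1=(0, -1, -4, -2)
  row2 ← row2 − (1)·row0  ⇒  L[2][0]=1, U row2=(0, -2, -11, -8)
  row3 ← row3 − (4)·row0  ⇒  L[3][0]=4, U row3=(0, -4, -4, 4)
Step 2: pivot at (1,1) is -1.
  row2 ← row2 − (2)·row1  ⇒  L[2][1]=2, U row2=(0, 0, -3, -4)
  row3 ← row3 − (4)·row1  ⇒  L[3][1]=4, U row3=(0, 0, 12, 12)
Step 3: pivot at (2,2) is -3.
  row3 ← row3 − (-4)·row2  ⇒  L[3][2]=-4, U row3=(0, 0, 0, -4)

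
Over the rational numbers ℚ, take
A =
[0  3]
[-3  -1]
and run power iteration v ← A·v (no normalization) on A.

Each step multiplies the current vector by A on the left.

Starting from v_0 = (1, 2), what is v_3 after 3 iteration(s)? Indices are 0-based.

v_3 = (-39, 58)

v_0 = (1, 2).
v_1 = A·v_0 = (6, -5).
v_2 = A·v_1 = (-15, -13).
v_3 = A·v_2 = (-39, 58).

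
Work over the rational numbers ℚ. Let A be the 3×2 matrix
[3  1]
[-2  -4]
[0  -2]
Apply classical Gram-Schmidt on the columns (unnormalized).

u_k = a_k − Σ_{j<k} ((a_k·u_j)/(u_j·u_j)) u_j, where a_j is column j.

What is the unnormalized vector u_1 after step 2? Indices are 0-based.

u_1 = (-20/13, -30/13, -2)

Step 1: u_0 = a_0 = (3, -2, 0).
Step 2: u_1 = a_1 − (11/13)·u_0 = (-20/13, -30/13, -2).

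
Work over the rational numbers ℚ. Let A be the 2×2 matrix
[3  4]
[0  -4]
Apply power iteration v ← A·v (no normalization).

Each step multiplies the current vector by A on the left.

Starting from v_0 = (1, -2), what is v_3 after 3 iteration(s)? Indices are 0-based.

v_3 = (-77, 128)

v_0 = (1, -2).
v_1 = A·v_0 = (-5, 8).
v_2 = A·v_1 = (17, -32).
v_3 = A·v_2 = (-77, 128).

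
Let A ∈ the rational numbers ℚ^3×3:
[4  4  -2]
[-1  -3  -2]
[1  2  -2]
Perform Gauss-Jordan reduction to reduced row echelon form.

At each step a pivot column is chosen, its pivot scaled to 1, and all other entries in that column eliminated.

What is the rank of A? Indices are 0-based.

rank = 3

pivot(0,0)=4: scale R0 → (1, 1, -1/2)
  clear (1,0): R1 −= (-1)R0 → (0, -2, -5/2)
  clear (2,0): R2 −= (1)R0 → (0, 1, -3/2)
pivot(1,1)=-2: scale R1 → (0, 1, 5/4)
  clear (0,1): R0 −= (1)R1 → (1, 0, -7/4)
  clear (2,1): R2 −= (1)R1 → (0, 0, -11/4)
pivot(2,2)=-11/4: scale R2 → (0, 0, 1)
  clear (0,2): R0 −= (-7/4)R2 → (1, 0, 0)
  clear (1,2): R1 −= (5/4)R2 → (0, 1, 0)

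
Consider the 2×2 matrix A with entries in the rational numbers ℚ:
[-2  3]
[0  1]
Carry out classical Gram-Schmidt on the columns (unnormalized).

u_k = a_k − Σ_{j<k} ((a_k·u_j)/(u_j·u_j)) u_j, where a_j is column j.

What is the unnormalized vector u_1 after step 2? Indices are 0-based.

Step 1: u_0 = a_0 = (-2, 0).
Step 2: u_1 = a_1 − (-3/2)·u_0 = (0, 1).

u_1 = (0, 1)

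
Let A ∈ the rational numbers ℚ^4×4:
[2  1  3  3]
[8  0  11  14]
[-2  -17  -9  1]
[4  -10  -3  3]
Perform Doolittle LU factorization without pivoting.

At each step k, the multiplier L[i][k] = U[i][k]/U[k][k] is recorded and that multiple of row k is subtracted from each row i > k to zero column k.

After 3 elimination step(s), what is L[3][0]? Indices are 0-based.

L[3][0] = 2

[col 0] pivot 2
  R1 -= 4*R0 → (0, -4, -1, 2)  (L[1][0] := 4)
  R2 -= -1*R0 → (0, -16, -6, 4)  (L[2][0] := -1)
  R3 -= 2*R0 → (0, -12, -9, -3)  (L[3][0] := 2)
[col 1] pivot -4
  R2 -= 4*R1 → (0, 0, -2, -4)  (L[2][1] := 4)
  R3 -= 3*R1 → (0, 0, -6, -9)  (L[3][1] := 3)
[col 2] pivot -2
  R3 -= 3*R2 → (0, 0, 0, 3)  (L[3][2] := 3)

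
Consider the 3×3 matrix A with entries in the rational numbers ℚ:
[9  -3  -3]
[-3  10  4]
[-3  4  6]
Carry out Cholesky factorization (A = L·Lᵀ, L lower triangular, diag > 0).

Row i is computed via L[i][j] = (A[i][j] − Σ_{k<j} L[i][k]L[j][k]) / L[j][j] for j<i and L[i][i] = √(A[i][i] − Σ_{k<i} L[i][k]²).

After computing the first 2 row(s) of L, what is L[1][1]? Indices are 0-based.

L[1][1] = 3

Step 1: L[0][0] = √(9) = 3.
  L[1][0] = (-3) / L[0][0] = -1.
Step 2: L[1][1] = √(9) = 3.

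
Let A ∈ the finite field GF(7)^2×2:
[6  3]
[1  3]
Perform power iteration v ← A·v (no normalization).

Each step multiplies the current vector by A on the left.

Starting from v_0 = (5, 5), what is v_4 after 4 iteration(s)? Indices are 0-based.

v_0 = (5, 5).
v_1 = A·v_0 = (3, 6).
v_2 = A·v_1 = (1, 0).
v_3 = A·v_2 = (6, 1).
v_4 = A·v_3 = (4, 2).

v_4 = (4, 2)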